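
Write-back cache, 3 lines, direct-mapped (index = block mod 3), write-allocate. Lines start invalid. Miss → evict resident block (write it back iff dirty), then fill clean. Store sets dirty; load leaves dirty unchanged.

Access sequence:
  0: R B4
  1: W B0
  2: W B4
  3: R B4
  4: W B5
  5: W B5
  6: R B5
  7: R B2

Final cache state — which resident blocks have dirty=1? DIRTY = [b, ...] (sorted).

0: R B4 -> L1 miss  d=-]
1: W B0 -> L0 miss  d=D]
2: W B4 -> L1 hit  d=D]
3: R B4 -> L1 hit  d=D]
4: W B5 -> L2 miss  d=D]
5: W B5 -> L2 hit  d=D]
6: R B5 -> L2 hit  d=D]
7: R B2 -> L2 miss wb->B5  d=-]

DIRTY = [0, 4]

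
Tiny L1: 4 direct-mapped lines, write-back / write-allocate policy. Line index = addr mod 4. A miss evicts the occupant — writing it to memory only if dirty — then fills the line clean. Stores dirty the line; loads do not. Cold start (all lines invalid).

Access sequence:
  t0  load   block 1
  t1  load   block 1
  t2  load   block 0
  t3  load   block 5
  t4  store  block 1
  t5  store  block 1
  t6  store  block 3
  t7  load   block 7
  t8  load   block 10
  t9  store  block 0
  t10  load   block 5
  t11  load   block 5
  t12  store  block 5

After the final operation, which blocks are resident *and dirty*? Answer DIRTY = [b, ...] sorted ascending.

DIRTY = [0, 5]

0: R B1 -> L1 miss  d=-]
1: R B1 -> L1 hit  d=-]
2: R B0 -> L0 miss  d=-]
3: R B5 -> L1 miss  d=-]
4: W B1 -> L1 miss  d=D]
5: W B1 -> L1 hit  d=D]
6: W B3 -> L3 miss  d=D]
7: R B7 -> L3 miss wb->B3  d=-]
8: R B10 -> L2 miss  d=-]
9: W B0 -> L0 hit  d=D]
10: R B5 -> L1 miss wb->B1  d=-]
11: R B5 -> L1 hit  d=-]
12: W B5 -> L1 hit  d=D]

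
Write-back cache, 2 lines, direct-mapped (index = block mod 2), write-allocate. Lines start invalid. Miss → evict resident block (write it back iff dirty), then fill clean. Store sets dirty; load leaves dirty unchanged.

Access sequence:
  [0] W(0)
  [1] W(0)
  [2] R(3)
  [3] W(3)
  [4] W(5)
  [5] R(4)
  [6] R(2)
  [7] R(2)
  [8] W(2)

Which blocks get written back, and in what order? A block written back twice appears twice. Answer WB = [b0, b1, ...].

0: W B0 → L0 miss [D]
1: W B0 → L0 hit [D]
2: R B3 → L1 miss [-]
3: W B3 → L1 hit [D]
4: W B5 → L1 miss wb→B3 [D]
5: R B4 → L0 miss wb→B0 [-]
6: R B2 → L0 miss [-]
7: R B2 → L0 hit [-]
8: W B2 → L0 hit [D]

WB = [3, 0]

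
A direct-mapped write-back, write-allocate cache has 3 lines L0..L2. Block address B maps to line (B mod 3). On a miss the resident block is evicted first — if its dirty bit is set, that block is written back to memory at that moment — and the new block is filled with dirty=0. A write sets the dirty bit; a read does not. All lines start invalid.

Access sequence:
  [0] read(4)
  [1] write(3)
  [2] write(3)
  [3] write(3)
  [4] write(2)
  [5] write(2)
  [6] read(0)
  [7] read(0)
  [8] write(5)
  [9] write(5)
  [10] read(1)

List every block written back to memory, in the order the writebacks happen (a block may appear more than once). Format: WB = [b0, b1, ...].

WB = [3, 2]

0: R B4 → L1 miss [-]
1: W B3 → L0 miss [D]
2: W B3 → L0 hit [D]
3: W B3 → L0 hit [D]
4: W B2 → L2 miss [D]
5: W B2 → L2 hit [D]
6: R B0 → L0 miss wb→B3 [-]
7: R B0 → L0 hit [-]
8: W B5 → L2 miss wb→B2 [D]
9: W B5 → L2 hit [D]
10: R B1 → L1 miss [-]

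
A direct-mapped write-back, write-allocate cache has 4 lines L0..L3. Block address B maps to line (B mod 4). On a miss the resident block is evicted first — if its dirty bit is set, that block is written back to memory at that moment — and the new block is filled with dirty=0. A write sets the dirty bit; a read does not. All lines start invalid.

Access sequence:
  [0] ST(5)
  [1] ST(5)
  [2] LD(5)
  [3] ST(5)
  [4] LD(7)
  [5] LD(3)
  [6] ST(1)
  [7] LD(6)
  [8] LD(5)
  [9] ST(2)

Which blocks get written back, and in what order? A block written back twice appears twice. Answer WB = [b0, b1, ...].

WB = [5, 1]

0: W B5 -> L1 miss  d=D]
1: W B5 -> L1 hit  d=D]
2: R B5 -> L1 hit  d=D]
3: W B5 -> L1 hit  d=D]
4: R B7 -> L3 miss  d=-]
5: R B3 -> L3 miss  d=-]
6: W B1 -> L1 miss wb->B5  d=D]
7: R B6 -> L2 miss  d=-]
8: R B5 -> L1 miss wb->B1  d=-]
9: W B2 -> L2 miss  d=D]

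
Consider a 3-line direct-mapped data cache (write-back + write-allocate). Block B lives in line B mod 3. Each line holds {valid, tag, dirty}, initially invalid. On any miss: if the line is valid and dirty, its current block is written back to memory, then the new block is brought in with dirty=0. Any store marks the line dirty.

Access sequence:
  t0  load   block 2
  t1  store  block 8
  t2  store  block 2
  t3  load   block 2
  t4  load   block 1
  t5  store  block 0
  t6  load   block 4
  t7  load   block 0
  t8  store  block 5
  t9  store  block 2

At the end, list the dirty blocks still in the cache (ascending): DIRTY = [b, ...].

DIRTY = [0, 2]

0: R B2 -> L2 miss  d=-]
1: W B8 -> L2 miss  d=D]
2: W B2 -> L2 miss wb->B8  d=D]
3: R B2 -> L2 hit  d=D]
4: R B1 -> L1 miss  d=-]
5: W B0 -> L0 miss  d=D]
6: R B4 -> L1 miss  d=-]
7: R B0 -> L0 hit  d=D]
8: W B5 -> L2 miss wb->B2  d=D]
9: W B2 -> L2 miss wb->B5  d=D]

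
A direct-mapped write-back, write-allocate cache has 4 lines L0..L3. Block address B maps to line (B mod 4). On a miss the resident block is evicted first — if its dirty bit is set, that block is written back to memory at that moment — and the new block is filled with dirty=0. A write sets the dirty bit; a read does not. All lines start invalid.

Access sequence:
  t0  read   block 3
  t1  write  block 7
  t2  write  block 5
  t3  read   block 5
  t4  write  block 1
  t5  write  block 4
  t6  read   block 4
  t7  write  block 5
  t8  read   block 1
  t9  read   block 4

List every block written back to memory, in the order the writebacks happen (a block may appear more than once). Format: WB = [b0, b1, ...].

WB = [5, 1, 5]

0: R B3 -> L3 miss  d=-]
1: W B7 -> L3 miss  d=D]
2: W B5 -> L1 miss  d=D]
3: R B5 -> L1 hit  d=D]
4: W B1 -> L1 miss wb->B5  d=D]
5: W B4 -> L0 miss  d=D]
6: R B4 -> L0 hit  d=D]
7: W B5 -> L1 miss wb->B1  d=D]
8: R B1 -> L1 miss wb->B5  d=-]
9: R B4 -> L0 hit  d=D]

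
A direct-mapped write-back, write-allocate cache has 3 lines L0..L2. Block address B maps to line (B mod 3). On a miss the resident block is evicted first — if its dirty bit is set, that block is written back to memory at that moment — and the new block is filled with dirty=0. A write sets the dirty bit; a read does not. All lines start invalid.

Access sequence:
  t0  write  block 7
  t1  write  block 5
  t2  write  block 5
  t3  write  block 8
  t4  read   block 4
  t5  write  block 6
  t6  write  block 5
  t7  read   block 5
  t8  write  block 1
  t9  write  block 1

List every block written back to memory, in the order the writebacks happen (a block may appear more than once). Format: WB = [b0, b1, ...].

0: W B7 → L1 miss [D]
1: W B5 → L2 miss [D]
2: W B5 → L2 hit [D]
3: W B8 → L2 miss wb→B5 [D]
4: R B4 → L1 miss wb→B7 [-]
5: W B6 → L0 miss [D]
6: W B5 → L2 miss wb→B8 [D]
7: R B5 → L2 hit [D]
8: W B1 → L1 miss [D]
9: W B1 → L1 hit [D]

WB = [5, 7, 8]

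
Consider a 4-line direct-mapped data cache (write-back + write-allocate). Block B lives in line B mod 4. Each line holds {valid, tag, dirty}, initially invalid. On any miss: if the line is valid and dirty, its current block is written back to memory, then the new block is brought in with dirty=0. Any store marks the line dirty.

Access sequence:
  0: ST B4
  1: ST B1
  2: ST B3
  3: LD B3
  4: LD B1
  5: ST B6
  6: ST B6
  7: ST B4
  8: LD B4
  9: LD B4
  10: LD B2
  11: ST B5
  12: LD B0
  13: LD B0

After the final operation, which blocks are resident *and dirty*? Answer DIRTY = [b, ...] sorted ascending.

DIRTY = [3, 5]

0: W B4 -> L0 miss  d=D]
1: W B1 -> L1 miss  d=D]
2: W B3 -> L3 miss  d=D]
3: R B3 -> L3 hit  d=D]
4: R B1 -> L1 hit  d=D]
5: W B6 -> L2 miss  d=D]
6: W B6 -> L2 hit  d=D]
7: W B4 -> L0 hit  d=D]
8: R B4 -> L0 hit  d=D]
9: R B4 -> L0 hit  d=D]
10: R B2 -> L2 miss wb->B6  d=-]
11: W B5 -> L1 miss wb->B1  d=D]
12: R B0 -> L0 miss wb->B4  d=-]
13: R B0 -> L0 hit  d=-]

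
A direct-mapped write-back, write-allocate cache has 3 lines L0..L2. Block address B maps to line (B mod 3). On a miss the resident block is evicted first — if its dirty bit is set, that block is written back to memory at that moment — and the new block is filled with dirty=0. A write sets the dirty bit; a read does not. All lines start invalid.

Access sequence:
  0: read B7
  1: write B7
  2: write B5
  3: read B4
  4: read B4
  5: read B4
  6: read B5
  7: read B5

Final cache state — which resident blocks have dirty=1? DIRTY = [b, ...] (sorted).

DIRTY = [5]

0: R B7 → L1 miss [-]
1: W B7 → L1 hit [D]
2: W B5 → L2 miss [D]
3: R B4 → L1 miss wb→B7 [-]
4: R B4 → L1 hit [-]
5: R B4 → L1 hit [-]
6: R B5 → L2 hit [D]
7: R B5 → L2 hit [D]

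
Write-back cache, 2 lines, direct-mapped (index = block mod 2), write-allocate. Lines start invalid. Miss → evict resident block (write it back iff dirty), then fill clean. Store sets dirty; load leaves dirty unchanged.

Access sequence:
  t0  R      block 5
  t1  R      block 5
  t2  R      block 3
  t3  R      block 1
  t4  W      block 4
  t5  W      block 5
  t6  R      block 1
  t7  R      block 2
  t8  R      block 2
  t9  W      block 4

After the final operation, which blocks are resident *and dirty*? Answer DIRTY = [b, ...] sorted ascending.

  0 | R B5 → L1 miss [-]
  1 | R B5 → L1 hit [-]
  2 | R B3 → L1 miss [-]
  3 | R B1 → L1 miss [-]
  4 | W B4 → L0 miss [D]
  5 | W B5 → L1 miss [D]
  6 | R B1 → L1 miss wb→B5 [-]
  7 | R B2 → L0 miss wb→B4 [-]
  8 | R B2 → L0 hit [-]
  9 | W B4 → L0 miss [D]

DIRTY = [4]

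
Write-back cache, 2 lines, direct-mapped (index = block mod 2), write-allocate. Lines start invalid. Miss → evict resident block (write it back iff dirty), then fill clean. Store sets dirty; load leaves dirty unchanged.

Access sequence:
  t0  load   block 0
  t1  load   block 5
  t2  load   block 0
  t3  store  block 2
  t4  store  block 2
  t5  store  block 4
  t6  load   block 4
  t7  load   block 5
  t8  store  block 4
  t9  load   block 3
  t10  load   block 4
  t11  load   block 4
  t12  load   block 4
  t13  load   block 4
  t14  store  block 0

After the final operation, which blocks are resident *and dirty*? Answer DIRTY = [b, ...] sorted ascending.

DIRTY = [0]

  0 | R B0 → L0 miss [-]
  1 | R B5 → L1 miss [-]
  2 | R B0 → L0 hit [-]
  3 | W B2 → L0 miss [D]
  4 | W B2 → L0 hit [D]
  5 | W B4 → L0 miss wb→B2 [D]
  6 | R B4 → L0 hit [D]
  7 | R B5 → L1 hit [-]
  8 | W B4 → L0 hit [D]
  9 | R B3 → L1 miss [-]
  10 | R B4 → L0 hit [D]
  11 | R B4 → L0 hit [D]
  12 | R B4 → L0 hit [D]
  13 | R B4 → L0 hit [D]
  14 | W B0 → L0 miss wb→B4 [D]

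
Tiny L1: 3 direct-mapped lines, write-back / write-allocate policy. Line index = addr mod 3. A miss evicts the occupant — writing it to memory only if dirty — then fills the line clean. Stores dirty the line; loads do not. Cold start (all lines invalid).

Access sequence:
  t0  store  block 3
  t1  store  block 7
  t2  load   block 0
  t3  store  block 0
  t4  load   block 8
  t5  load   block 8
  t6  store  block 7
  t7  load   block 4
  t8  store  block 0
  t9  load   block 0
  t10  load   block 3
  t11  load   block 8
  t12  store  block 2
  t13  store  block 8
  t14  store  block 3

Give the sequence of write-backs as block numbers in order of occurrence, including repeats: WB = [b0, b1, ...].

WB = [3, 7, 0, 2]

0: W B3 → L0 miss [D]
1: W B7 → L1 miss [D]
2: R B0 → L0 miss wb→B3 [-]
3: W B0 → L0 hit [D]
4: R B8 → L2 miss [-]
5: R B8 → L2 hit [-]
6: W B7 → L1 hit [D]
7: R B4 → L1 miss wb→B7 [-]
8: W B0 → L0 hit [D]
9: R B0 → L0 hit [D]
10: R B3 → L0 miss wb→B0 [-]
11: R B8 → L2 hit [-]
12: W B2 → L2 miss [D]
13: W B8 → L2 miss wb→B2 [D]
14: W B3 → L0 hit [D]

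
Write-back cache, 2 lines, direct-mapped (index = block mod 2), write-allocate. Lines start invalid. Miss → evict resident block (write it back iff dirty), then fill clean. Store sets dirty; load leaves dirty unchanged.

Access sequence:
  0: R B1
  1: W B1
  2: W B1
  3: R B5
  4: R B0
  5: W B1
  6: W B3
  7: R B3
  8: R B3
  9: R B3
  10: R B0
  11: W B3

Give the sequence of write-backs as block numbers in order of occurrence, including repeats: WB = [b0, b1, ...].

0: R B1 → L1 miss [-]
1: W B1 → L1 hit [D]
2: W B1 → L1 hit [D]
3: R B5 → L1 miss wb→B1 [-]
4: R B0 → L0 miss [-]
5: W B1 → L1 miss [D]
6: W B3 → L1 miss wb→B1 [D]
7: R B3 → L1 hit [D]
8: R B3 → L1 hit [D]
9: R B3 → L1 hit [D]
10: R B0 → L0 hit [-]
11: W B3 → L1 hit [D]

WB = [1, 1]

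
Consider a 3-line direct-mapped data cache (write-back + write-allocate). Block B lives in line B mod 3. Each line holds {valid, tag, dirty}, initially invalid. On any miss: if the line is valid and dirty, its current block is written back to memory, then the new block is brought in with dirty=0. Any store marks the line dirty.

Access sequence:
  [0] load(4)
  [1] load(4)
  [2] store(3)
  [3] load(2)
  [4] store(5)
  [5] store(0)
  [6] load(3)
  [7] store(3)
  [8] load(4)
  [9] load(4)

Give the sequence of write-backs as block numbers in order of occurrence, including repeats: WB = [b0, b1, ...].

  0 | R B4 → L1 miss [-]
  1 | R B4 → L1 hit [-]
  2 | W B3 → L0 miss [D]
  3 | R B2 → L2 miss [-]
  4 | W B5 → L2 miss [D]
  5 | W B0 → L0 miss wb→B3 [D]
  6 | R B3 → L0 miss wb→B0 [-]
  7 | W B3 → L0 hit [D]
  8 | R B4 → L1 hit [-]
  9 | R B4 → L1 hit [-]

WB = [3, 0]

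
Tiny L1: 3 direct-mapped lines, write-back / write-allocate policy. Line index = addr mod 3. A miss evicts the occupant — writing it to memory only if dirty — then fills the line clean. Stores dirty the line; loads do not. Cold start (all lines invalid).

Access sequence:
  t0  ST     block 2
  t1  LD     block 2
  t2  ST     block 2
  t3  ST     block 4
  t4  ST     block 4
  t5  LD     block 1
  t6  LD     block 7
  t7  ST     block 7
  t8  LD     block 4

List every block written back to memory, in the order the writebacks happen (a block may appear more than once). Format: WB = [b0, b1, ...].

0: W B2 → L2 miss [D]
1: R B2 → L2 hit [D]
2: W B2 → L2 hit [D]
3: W B4 → L1 miss [D]
4: W B4 → L1 hit [D]
5: R B1 → L1 miss wb→B4 [-]
6: R B7 → L1 miss [-]
7: W B7 → L1 hit [D]
8: R B4 → L1 miss wb→B7 [-]

WB = [4, 7]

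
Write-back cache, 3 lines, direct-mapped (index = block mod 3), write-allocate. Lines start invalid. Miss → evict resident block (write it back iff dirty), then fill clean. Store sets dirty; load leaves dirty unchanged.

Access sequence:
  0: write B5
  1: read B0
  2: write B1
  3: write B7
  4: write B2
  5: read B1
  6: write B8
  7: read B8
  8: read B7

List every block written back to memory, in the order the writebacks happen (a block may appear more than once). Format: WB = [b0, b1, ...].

WB = [1, 5, 7, 2]

0: W B5 → L2 miss [D]
1: R B0 → L0 miss [-]
2: W B1 → L1 miss [D]
3: W B7 → L1 miss wb→B1 [D]
4: W B2 → L2 miss wb→B5 [D]
5: R B1 → L1 miss wb→B7 [-]
6: W B8 → L2 miss wb→B2 [D]
7: R B8 → L2 hit [D]
8: R B7 → L1 miss [-]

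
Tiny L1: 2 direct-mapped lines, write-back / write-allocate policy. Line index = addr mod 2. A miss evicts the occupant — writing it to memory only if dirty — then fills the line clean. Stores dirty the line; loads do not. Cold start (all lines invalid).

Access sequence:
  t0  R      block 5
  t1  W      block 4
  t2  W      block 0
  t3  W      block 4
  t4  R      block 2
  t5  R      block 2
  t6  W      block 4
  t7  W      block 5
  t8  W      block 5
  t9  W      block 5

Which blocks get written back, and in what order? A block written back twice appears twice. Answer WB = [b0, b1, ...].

WB = [4, 0, 4]

  0 | R B5 → L1 miss [-]
  1 | W B4 → L0 miss [D]
  2 | W B0 → L0 miss wb→B4 [D]
  3 | W B4 → L0 miss wb→B0 [D]
  4 | R B2 → L0 miss wb→B4 [-]
  5 | R B2 → L0 hit [-]
  6 | W B4 → L0 miss [D]
  7 | W B5 → L1 hit [D]
  8 | W B5 → L1 hit [D]
  9 | W B5 → L1 hit [D]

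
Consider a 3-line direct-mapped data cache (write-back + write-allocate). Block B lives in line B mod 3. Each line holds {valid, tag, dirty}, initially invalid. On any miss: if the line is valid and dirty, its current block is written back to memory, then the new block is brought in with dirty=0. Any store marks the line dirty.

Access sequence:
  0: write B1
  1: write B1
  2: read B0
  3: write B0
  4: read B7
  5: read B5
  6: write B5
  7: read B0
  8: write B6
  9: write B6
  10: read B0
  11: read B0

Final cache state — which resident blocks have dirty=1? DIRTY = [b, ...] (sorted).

0: W B1 → L1 miss [D]
1: W B1 → L1 hit [D]
2: R B0 → L0 miss [-]
3: W B0 → L0 hit [D]
4: R B7 → L1 miss wb→B1 [-]
5: R B5 → L2 miss [-]
6: W B5 → L2 hit [D]
7: R B0 → L0 hit [D]
8: W B6 → L0 miss wb→B0 [D]
9: W B6 → L0 hit [D]
10: R B0 → L0 miss wb→B6 [-]
11: R B0 → L0 hit [-]

DIRTY = [5]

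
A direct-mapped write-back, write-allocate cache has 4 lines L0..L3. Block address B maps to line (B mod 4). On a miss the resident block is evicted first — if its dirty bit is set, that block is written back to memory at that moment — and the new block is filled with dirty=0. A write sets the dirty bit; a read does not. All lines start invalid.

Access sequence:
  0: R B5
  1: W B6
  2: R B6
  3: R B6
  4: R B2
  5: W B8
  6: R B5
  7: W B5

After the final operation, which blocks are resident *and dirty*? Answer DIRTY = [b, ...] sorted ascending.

  0 | R B5 → L1 miss [-]
  1 | W B6 → L2 miss [D]
  2 | R B6 → L2 hit [D]
  3 | R B6 → L2 hit [D]
  4 | R B2 → L2 miss wb→B6 [-]
  5 | W B8 → L0 miss [D]
  6 | R B5 → L1 hit [-]
  7 | W B5 → L1 hit [D]

DIRTY = [5, 8]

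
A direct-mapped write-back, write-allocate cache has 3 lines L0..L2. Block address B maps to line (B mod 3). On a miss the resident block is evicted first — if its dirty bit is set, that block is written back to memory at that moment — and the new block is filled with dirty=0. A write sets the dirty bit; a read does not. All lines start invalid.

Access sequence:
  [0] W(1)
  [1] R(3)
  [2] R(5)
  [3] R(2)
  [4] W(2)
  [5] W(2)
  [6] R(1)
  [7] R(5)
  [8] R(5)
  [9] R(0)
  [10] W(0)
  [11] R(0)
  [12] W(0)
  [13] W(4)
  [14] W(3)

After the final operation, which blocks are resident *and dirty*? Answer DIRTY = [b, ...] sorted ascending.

DIRTY = [3, 4]

0: W B1 → L1 miss [D]
1: R B3 → L0 miss [-]
2: R B5 → L2 miss [-]
3: R B2 → L2 miss [-]
4: W B2 → L2 hit [D]
5: W B2 → L2 hit [D]
6: R B1 → L1 hit [D]
7: R B5 → L2 miss wb→B2 [-]
8: R B5 → L2 hit [-]
9: R B0 → L0 miss [-]
10: W B0 → L0 hit [D]
11: R B0 → L0 hit [D]
12: W B0 → L0 hit [D]
13: W B4 → L1 miss wb→B1 [D]
14: W B3 → L0 miss wb→B0 [D]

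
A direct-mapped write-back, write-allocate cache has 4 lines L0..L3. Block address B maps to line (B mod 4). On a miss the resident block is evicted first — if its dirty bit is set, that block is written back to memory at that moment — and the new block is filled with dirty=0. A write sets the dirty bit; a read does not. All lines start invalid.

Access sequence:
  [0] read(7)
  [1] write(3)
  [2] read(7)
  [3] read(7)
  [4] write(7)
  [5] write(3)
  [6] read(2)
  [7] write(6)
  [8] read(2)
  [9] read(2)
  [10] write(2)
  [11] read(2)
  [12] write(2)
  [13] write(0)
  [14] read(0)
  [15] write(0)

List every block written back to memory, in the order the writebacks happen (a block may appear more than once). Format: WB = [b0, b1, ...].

  0 | R B7 → L3 miss [-]
  1 | W B3 → L3 miss [D]
  2 | R B7 → L3 miss wb→B3 [-]
  3 | R B7 → L3 hit [-]
  4 | W B7 → L3 hit [D]
  5 | W B3 → L3 miss wb→B7 [D]
  6 | R B2 → L2 miss [-]
  7 | W B6 → L2 miss [D]
  8 | R B2 → L2 miss wb→B6 [-]
  9 | R B2 → L2 hit [-]
  10 | W B2 → L2 hit [D]
  11 | R B2 → L2 hit [D]
  12 | W B2 → L2 hit [D]
  13 | W B0 → L0 miss [D]
  14 | R B0 → L0 hit [D]
  15 | W B0 → L0 hit [D]

WB = [3, 7, 6]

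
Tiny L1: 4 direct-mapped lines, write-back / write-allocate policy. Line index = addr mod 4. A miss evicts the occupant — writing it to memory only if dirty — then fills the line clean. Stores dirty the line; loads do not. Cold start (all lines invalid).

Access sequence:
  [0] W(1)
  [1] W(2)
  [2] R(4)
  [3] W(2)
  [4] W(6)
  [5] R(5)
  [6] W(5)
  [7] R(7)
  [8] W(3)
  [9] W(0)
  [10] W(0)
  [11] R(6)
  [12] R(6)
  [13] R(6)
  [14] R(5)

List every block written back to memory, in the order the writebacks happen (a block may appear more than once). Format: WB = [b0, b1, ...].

0: W B1 -> L1 miss  d=D]
1: W B2 -> L2 miss  d=D]
2: R B4 -> L0 miss  d=-]
3: W B2 -> L2 hit  d=D]
4: W B6 -> L2 miss wb->B2  d=D]
5: R B5 -> L1 miss wb->B1  d=-]
6: W B5 -> L1 hit  d=D]
7: R B7 -> L3 miss  d=-]
8: W B3 -> L3 miss  d=D]
9: W B0 -> L0 miss  d=D]
10: W B0 -> L0 hit  d=D]
11: R B6 -> L2 hit  d=D]
12: R B6 -> L2 hit  d=D]
13: R B6 -> L2 hit  d=D]
14: R B5 -> L1 hit  d=D]

WB = [2, 1]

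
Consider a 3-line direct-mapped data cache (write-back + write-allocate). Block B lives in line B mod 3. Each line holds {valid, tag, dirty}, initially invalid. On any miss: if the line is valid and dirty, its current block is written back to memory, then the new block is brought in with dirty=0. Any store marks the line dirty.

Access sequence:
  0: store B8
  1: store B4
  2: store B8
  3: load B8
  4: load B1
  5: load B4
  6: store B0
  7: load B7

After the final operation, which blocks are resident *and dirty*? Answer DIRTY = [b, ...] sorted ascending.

  0 | W B8 → L2 miss [D]
  1 | W B4 → L1 miss [D]
  2 | W B8 → L2 hit [D]
  3 | R B8 → L2 hit [D]
  4 | R B1 → L1 miss wb→B4 [-]
  5 | R B4 → L1 miss [-]
  6 | W B0 → L0 miss [D]
  7 | R B7 → L1 miss [-]

DIRTY = [0, 8]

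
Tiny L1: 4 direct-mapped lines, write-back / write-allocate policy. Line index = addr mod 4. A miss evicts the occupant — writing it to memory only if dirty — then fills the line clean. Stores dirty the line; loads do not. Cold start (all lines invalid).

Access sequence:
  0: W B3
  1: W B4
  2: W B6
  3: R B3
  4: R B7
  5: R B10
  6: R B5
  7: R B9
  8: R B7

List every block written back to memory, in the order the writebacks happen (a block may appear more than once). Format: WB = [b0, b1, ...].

WB = [3, 6]

  0 | W B3 → L3 miss [D]
  1 | W B4 → L0 miss [D]
  2 | W B6 → L2 miss [D]
  3 | R B3 → L3 hit [D]
  4 | R B7 → L3 miss wb→B3 [-]
  5 | R B10 → L2 miss wb→B6 [-]
  6 | R B5 → L1 miss [-]
  7 | R B9 → L1 miss [-]
  8 | R B7 → L3 hit [-]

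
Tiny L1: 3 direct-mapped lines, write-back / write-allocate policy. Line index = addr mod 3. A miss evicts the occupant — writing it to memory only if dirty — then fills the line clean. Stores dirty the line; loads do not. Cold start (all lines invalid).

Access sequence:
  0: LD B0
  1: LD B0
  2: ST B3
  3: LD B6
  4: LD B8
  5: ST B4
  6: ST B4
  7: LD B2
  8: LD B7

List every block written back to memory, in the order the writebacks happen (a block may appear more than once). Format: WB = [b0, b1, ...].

WB = [3, 4]

0: R B0 -> L0 miss  d=-]
1: R B0 -> L0 hit  d=-]
2: W B3 -> L0 miss  d=D]
3: R B6 -> L0 miss wb->B3  d=-]
4: R B8 -> L2 miss  d=-]
5: W B4 -> L1 miss  d=D]
6: W B4 -> L1 hit  d=D]
7: R B2 -> L2 miss  d=-]
8: R B7 -> L1 miss wb->B4  d=-]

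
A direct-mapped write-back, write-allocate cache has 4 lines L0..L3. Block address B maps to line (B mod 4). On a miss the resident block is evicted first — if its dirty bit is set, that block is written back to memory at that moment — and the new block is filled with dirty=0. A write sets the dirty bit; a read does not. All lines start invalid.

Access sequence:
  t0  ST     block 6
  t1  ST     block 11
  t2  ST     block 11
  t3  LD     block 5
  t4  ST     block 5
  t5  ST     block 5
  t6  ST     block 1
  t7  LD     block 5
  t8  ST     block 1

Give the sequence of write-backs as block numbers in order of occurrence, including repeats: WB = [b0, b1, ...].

0: W B6 → L2 miss [D]
1: W B11 → L3 miss [D]
2: W B11 → L3 hit [D]
3: R B5 → L1 miss [-]
4: W B5 → L1 hit [D]
5: W B5 → L1 hit [D]
6: W B1 → L1 miss wb→B5 [D]
7: R B5 → L1 miss wb→B1 [-]
8: W B1 → L1 miss [D]

WB = [5, 1]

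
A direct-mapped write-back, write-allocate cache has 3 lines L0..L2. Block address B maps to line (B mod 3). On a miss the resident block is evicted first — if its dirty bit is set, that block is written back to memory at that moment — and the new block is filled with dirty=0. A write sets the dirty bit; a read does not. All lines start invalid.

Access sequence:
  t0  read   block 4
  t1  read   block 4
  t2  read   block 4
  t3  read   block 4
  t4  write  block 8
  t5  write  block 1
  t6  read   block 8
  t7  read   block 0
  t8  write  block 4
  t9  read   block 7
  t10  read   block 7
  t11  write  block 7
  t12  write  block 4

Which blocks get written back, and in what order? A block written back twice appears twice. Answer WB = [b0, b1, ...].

0: R B4 → L1 miss [-]
1: R B4 → L1 hit [-]
2: R B4 → L1 hit [-]
3: R B4 → L1 hit [-]
4: W B8 → L2 miss [D]
5: W B1 → L1 miss [D]
6: R B8 → L2 hit [D]
7: R B0 → L0 miss [-]
8: W B4 → L1 miss wb→B1 [D]
9: R B7 → L1 miss wb→B4 [-]
10: R B7 → L1 hit [-]
11: W B7 → L1 hit [D]
12: W B4 → L1 miss wb→B7 [D]

WB = [1, 4, 7]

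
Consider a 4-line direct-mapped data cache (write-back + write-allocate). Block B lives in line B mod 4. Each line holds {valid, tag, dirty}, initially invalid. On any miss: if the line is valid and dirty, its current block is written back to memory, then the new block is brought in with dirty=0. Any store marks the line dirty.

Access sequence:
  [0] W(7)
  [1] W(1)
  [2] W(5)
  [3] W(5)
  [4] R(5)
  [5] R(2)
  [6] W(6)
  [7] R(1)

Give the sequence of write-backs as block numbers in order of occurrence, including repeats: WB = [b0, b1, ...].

  0 | W B7 → L3 miss [D]
  1 | W B1 → L1 miss [D]
  2 | W B5 → L1 miss wb→B1 [D]
  3 | W B5 → L1 hit [D]
  4 | R B5 → L1 hit [D]
  5 | R B2 → L2 miss [-]
  6 | W B6 → L2 miss [D]
  7 | R B1 → L1 miss wb→B5 [-]

WB = [1, 5]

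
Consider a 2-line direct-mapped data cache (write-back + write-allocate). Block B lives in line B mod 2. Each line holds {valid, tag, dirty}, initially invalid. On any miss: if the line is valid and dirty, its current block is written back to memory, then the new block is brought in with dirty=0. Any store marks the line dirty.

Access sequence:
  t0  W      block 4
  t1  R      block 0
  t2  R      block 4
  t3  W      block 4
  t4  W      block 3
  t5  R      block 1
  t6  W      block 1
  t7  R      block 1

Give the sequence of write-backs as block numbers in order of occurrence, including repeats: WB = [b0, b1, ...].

WB = [4, 3]

0: W B4 -> L0 miss  d=D]
1: R B0 -> L0 miss wb->B4  d=-]
2: R B4 -> L0 miss  d=-]
3: W B4 -> L0 hit  d=D]
4: W B3 -> L1 miss  d=D]
5: R B1 -> L1 miss wb->B3  d=-]
6: W B1 -> L1 hit  d=D]
7: R B1 -> L1 hit  d=D]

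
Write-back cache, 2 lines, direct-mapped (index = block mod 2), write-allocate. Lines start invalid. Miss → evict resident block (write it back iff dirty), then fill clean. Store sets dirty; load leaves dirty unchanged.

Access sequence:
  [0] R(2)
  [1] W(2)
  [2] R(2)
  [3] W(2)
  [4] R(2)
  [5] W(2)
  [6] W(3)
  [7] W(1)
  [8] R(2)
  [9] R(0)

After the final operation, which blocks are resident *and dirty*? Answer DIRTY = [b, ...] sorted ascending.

  0 | R B2 → L0 miss [-]
  1 | W B2 → L0 hit [D]
  2 | R B2 → L0 hit [D]
  3 | W B2 → L0 hit [D]
  4 | R B2 → L0 hit [D]
  5 | W B2 → L0 hit [D]
  6 | W B3 → L1 miss [D]
  7 | W B1 → L1 miss wb→B3 [D]
  8 | R B2 → L0 hit [D]
  9 | R B0 → L0 miss wb→B2 [-]

DIRTY = [1]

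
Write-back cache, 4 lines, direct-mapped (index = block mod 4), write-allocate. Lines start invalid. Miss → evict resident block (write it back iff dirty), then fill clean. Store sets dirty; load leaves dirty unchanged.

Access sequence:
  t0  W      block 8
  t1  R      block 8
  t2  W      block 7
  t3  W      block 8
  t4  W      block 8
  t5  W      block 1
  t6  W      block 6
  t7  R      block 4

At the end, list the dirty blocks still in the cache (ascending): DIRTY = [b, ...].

0: W B8 -> L0 miss  d=D]
1: R B8 -> L0 hit  d=D]
2: W B7 -> L3 miss  d=D]
3: W B8 -> L0 hit  d=D]
4: W B8 -> L0 hit  d=D]
5: W B1 -> L1 miss  d=D]
6: W B6 -> L2 miss  d=D]
7: R B4 -> L0 miss wb->B8  d=-]

DIRTY = [1, 6, 7]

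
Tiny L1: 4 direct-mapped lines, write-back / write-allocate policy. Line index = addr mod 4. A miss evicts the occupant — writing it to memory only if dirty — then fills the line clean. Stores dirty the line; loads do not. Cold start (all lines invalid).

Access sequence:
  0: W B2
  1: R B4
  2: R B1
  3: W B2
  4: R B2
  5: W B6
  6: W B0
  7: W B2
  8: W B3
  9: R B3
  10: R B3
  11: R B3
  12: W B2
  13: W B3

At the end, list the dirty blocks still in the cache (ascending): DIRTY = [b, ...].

0: W B2 -> L2 miss  d=D]
1: R B4 -> L0 miss  d=-]
2: R B1 -> L1 miss  d=-]
3: W B2 -> L2 hit  d=D]
4: R B2 -> L2 hit  d=D]
5: W B6 -> L2 miss wb->B2  d=D]
6: W B0 -> L0 miss  d=D]
7: W B2 -> L2 miss wb->B6  d=D]
8: W B3 -> L3 miss  d=D]
9: R B3 -> L3 hit  d=D]
10: R B3 -> L3 hit  d=D]
11: R B3 -> L3 hit  d=D]
12: W B2 -> L2 hit  d=D]
13: W B3 -> L3 hit  d=D]

DIRTY = [0, 2, 3]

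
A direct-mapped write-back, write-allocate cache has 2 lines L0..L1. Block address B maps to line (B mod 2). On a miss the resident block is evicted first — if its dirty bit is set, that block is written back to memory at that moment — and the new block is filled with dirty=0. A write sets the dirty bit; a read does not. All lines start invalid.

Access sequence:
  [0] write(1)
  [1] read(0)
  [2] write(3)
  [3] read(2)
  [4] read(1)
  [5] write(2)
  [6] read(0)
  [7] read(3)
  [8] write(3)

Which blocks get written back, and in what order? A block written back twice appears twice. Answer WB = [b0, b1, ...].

0: W B1 → L1 miss [D]
1: R B0 → L0 miss [-]
2: W B3 → L1 miss wb→B1 [D]
3: R B2 → L0 miss [-]
4: R B1 → L1 miss wb→B3 [-]
5: W B2 → L0 hit [D]
6: R B0 → L0 miss wb→B2 [-]
7: R B3 → L1 miss [-]
8: W B3 → L1 hit [D]

WB = [1, 3, 2]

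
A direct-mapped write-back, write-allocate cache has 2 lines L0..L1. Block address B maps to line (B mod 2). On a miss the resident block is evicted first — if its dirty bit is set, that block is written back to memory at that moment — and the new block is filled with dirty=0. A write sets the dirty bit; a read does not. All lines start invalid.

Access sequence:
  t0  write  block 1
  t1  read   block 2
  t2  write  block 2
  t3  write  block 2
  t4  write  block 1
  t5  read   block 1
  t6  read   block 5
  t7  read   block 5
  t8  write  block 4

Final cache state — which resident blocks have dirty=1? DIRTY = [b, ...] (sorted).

0: W B1 -> L1 miss  d=D]
1: R B2 -> L0 miss  d=-]
2: W B2 -> L0 hit  d=D]
3: W B2 -> L0 hit  d=D]
4: W B1 -> L1 hit  d=D]
5: R B1 -> L1 hit  d=D]
6: R B5 -> L1 miss wb->B1  d=-]
7: R B5 -> L1 hit  d=-]
8: W B4 -> L0 miss wb->B2  d=D]

DIRTY = [4]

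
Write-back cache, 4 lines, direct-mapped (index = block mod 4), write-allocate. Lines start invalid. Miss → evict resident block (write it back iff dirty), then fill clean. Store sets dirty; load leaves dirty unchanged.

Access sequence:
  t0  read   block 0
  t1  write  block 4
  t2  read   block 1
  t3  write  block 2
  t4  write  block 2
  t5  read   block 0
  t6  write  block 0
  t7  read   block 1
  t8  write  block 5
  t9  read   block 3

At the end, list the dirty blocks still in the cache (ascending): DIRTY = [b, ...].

0: R B0 → L0 miss [-]
1: W B4 → L0 miss [D]
2: R B1 → L1 miss [-]
3: W B2 → L2 miss [D]
4: W B2 → L2 hit [D]
5: R B0 → L0 miss wb→B4 [-]
6: W B0 → L0 hit [D]
7: R B1 → L1 hit [-]
8: W B5 → L1 miss [D]
9: R B3 → L3 miss [-]

DIRTY = [0, 2, 5]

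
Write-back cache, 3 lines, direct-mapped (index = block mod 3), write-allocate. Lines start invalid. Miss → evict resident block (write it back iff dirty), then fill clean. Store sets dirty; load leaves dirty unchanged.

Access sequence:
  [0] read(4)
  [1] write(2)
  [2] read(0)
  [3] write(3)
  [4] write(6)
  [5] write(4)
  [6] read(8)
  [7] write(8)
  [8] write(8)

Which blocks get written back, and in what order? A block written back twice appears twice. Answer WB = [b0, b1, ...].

0: R B4 -> L1 miss  d=-]
1: W B2 -> L2 miss  d=D]
2: R B0 -> L0 miss  d=-]
3: W B3 -> L0 miss  d=D]
4: W B6 -> L0 miss wb->B3  d=D]
5: W B4 -> L1 hit  d=D]
6: R B8 -> L2 miss wb->B2  d=-]
7: W B8 -> L2 hit  d=D]
8: W B8 -> L2 hit  d=D]

WB = [3, 2]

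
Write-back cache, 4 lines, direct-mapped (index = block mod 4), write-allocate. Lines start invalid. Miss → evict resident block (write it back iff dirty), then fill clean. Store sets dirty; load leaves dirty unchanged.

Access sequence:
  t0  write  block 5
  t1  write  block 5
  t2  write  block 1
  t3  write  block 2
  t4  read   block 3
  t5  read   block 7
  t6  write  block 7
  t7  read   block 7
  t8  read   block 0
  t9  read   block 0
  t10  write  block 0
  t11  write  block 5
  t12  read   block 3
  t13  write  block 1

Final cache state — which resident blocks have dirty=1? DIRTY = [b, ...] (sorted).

0: W B5 -> L1 miss  d=D]
1: W B5 -> L1 hit  d=D]
2: W B1 -> L1 miss wb->B5  d=D]
3: W B2 -> L2 miss  d=D]
4: R B3 -> L3 miss  d=-]
5: R B7 -> L3 miss  d=-]
6: W B7 -> L3 hit  d=D]
7: R B7 -> L3 hit  d=D]
8: R B0 -> L0 miss  d=-]
9: R B0 -> L0 hit  d=-]
10: W B0 -> L0 hit  d=D]
11: W B5 -> L1 miss wb->B1  d=D]
12: R B3 -> L3 miss wb->B7  d=-]
13: W B1 -> L1 miss wb->B5  d=D]

DIRTY = [0, 1, 2]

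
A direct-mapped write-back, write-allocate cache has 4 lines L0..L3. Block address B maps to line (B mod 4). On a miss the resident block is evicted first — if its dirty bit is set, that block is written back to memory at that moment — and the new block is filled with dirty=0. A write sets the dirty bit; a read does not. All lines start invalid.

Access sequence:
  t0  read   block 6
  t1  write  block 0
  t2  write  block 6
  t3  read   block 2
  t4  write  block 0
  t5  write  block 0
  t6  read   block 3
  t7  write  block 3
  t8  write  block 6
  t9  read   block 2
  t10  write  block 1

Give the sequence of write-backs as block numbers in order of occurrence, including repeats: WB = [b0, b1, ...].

WB = [6, 6]

  0 | R B6 → L2 miss [-]
  1 | W B0 → L0 miss [D]
  2 | W B6 → L2 hit [D]
  3 | R B2 → L2 miss wb→B6 [-]
  4 | W B0 → L0 hit [D]
  5 | W B0 → L0 hit [D]
  6 | R B3 → L3 miss [-]
  7 | W B3 → L3 hit [D]
  8 | W B6 → L2 miss [D]
  9 | R B2 → L2 miss wb→B6 [-]
  10 | W B1 → L1 miss [D]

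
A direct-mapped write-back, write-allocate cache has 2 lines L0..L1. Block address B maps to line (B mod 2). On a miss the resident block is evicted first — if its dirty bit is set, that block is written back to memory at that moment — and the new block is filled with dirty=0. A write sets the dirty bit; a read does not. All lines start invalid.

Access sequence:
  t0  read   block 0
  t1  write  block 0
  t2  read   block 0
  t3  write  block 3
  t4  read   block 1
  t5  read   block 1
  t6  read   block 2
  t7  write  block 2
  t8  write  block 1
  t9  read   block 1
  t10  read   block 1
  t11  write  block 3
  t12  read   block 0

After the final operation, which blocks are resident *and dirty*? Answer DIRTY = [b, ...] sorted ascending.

0: R B0 -> L0 miss  d=-]
1: W B0 -> L0 hit  d=D]
2: R B0 -> L0 hit  d=D]
3: W B3 -> L1 miss  d=D]
4: R B1 -> L1 miss wb->B3  d=-]
5: R B1 -> L1 hit  d=-]
6: R B2 -> L0 miss wb->B0  d=-]
7: W B2 -> L0 hit  d=D]
8: W B1 -> L1 hit  d=D]
9: R B1 -> L1 hit  d=D]
10: R B1 -> L1 hit  d=D]
11: W B3 -> L1 miss wb->B1  d=D]
12: R B0 -> L0 miss wb->B2  d=-]

DIRTY = [3]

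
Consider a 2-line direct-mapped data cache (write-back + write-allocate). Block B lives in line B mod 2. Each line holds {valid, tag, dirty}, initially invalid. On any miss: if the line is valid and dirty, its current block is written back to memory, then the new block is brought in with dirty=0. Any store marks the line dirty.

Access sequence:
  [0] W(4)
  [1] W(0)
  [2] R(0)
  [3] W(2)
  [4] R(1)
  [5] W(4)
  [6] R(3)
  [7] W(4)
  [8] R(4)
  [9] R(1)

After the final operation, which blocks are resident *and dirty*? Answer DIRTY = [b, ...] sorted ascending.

0: W B4 -> L0 miss  d=D]
1: W B0 -> L0 miss wb->B4  d=D]
2: R B0 -> L0 hit  d=D]
3: W B2 -> L0 miss wb->B0  d=D]
4: R B1 -> L1 miss  d=-]
5: W B4 -> L0 miss wb->B2  d=D]
6: R B3 -> L1 miss  d=-]
7: W B4 -> L0 hit  d=D]
8: R B4 -> L0 hit  d=D]
9: R B1 -> L1 miss  d=-]

DIRTY = [4]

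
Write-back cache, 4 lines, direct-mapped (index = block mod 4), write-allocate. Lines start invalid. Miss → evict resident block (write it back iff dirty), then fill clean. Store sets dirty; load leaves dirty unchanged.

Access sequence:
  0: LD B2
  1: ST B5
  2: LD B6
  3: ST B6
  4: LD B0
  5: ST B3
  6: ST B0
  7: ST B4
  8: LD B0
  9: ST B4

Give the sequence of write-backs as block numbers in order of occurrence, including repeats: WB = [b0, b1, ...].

0: R B2 -> L2 miss  d=-]
1: W B5 -> L1 miss  d=D]
2: R B6 -> L2 miss  d=-]
3: W B6 -> L2 hit  d=D]
4: R B0 -> L0 miss  d=-]
5: W B3 -> L3 miss  d=D]
6: W B0 -> L0 hit  d=D]
7: W B4 -> L0 miss wb->B0  d=D]
8: R B0 -> L0 miss wb->B4  d=-]
9: W B4 -> L0 miss  d=D]

WB = [0, 4]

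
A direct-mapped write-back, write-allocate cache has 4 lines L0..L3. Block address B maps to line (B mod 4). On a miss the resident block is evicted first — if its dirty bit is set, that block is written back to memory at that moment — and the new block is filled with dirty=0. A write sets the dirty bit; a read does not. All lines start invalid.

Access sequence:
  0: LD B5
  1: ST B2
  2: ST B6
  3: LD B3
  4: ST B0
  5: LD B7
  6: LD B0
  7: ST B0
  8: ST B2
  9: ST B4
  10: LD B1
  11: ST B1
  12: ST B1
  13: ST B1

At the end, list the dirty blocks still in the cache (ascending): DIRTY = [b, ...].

DIRTY = [1, 2, 4]

0: R B5 → L1 miss [-]
1: W B2 → L2 miss [D]
2: W B6 → L2 miss wb→B2 [D]
3: R B3 → L3 miss [-]
4: W B0 → L0 miss [D]
5: R B7 → L3 miss [-]
6: R B0 → L0 hit [D]
7: W B0 → L0 hit [D]
8: W B2 → L2 miss wb→B6 [D]
9: W B4 → L0 miss wb→B0 [D]
10: R B1 → L1 miss [-]
11: W B1 → L1 hit [D]
12: W B1 → L1 hit [D]
13: W B1 → L1 hit [D]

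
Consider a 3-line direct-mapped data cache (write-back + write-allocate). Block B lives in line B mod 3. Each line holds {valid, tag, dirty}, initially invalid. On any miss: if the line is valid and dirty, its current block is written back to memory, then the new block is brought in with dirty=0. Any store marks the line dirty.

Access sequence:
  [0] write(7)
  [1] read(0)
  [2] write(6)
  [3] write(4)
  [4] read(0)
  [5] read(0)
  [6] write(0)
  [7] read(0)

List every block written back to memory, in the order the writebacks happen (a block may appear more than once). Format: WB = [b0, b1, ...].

WB = [7, 6]

0: W B7 -> L1 miss  d=D]
1: R B0 -> L0 miss  d=-]
2: W B6 -> L0 miss  d=D]
3: W B4 -> L1 miss wb->B7  d=D]
4: R B0 -> L0 miss wb->B6  d=-]
5: R B0 -> L0 hit  d=-]
6: W B0 -> L0 hit  d=D]
7: R B0 -> L0 hit  d=D]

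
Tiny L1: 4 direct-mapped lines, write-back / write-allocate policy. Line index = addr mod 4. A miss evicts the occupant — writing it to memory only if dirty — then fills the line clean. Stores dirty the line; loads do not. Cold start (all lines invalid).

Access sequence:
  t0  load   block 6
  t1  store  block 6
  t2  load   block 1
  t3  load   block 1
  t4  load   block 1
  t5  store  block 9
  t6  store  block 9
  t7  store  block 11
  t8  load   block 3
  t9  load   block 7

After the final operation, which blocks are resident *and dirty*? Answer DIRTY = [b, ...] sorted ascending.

  0 | R B6 → L2 miss [-]
  1 | W B6 → L2 hit [D]
  2 | R B1 → L1 miss [-]
  3 | R B1 → L1 hit [-]
  4 | R B1 → L1 hit [-]
  5 | W B9 → L1 miss [D]
  6 | W B9 → L1 hit [D]
  7 | W B11 → L3 miss [D]
  8 | R B3 → L3 miss wb→B11 [-]
  9 | R B7 → L3 miss [-]

DIRTY = [6, 9]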